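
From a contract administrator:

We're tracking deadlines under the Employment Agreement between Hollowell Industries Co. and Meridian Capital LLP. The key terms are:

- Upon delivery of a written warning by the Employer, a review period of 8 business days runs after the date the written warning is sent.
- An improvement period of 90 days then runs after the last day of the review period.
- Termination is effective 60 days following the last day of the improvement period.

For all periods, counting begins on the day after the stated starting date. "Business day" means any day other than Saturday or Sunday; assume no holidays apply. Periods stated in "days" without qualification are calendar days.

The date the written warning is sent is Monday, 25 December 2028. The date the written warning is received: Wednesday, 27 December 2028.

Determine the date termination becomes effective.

The last day of the review period: 8 business days after Monday, 25 December 2028, skipping weekends — Dec 26, Dec 27, Dec 28, Dec 29, Jan 1, Jan 2, Jan 3, Jan 4 — lands on Thursday, 4 January 2029.
The last day of the improvement period: 4 January 2029 + 90 days = 4 April 2029.
The date termination becomes effective: 4 April 2029 + 60 days = 3 June 2029.

3 June 2029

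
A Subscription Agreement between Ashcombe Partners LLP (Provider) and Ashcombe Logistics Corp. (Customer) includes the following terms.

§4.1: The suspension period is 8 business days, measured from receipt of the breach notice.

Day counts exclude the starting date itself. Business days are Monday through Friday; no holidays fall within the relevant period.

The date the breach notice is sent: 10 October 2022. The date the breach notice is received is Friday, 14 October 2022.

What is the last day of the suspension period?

From Friday, 14 October 2022, 8 business days (Oct 17, Oct 18, Oct 19, Oct 20, Oct 21, Oct 24, Oct 25, Oct 26, skipping weekends) brings us to Wednesday, 26 October 2022, which is the last day of the suspension period.

26 October 2022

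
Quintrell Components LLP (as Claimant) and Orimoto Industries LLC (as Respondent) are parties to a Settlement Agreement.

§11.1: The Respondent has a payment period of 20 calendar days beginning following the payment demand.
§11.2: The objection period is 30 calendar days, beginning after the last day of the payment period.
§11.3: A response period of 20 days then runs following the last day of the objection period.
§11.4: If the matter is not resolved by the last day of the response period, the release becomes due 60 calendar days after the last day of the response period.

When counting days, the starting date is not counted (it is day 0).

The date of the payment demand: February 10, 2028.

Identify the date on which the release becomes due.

June 19, 2028

The last day of the payment period: February 10, 2028 + 20 days = March 1, 2028.
The last day of the objection period: 30 calendar days after March 1, 2028 is March 31, 2028.
The last day of the response period: March 31, 2028 + 20 days = April 20, 2028.
The date on which the release becomes due: April 20, 2028 + 60 days = June 19, 2028.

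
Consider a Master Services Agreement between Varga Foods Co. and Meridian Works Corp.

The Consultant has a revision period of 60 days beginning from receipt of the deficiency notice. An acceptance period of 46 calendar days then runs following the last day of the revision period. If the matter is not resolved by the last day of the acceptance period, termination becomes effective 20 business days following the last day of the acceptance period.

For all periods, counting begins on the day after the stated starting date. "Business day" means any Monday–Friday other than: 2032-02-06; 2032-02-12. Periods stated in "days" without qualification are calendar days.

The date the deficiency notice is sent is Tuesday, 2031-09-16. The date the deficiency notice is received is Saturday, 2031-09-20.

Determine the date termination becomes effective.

2032-01-30

The last day of the revision period: 2031-09-20 + 60 days = 2031-11-19.
The last day of the acceptance period: 2031-11-19 + 46 days = 2032-01-04.
From Sunday, 2032-01-04, 20 business days (Jan 5, Jan 6, Jan 7, Jan 8, …, Jan 28, Jan 29, Jan 30, skipping weekends) brings us to Friday, 2032-01-30, which is the date termination becomes effective.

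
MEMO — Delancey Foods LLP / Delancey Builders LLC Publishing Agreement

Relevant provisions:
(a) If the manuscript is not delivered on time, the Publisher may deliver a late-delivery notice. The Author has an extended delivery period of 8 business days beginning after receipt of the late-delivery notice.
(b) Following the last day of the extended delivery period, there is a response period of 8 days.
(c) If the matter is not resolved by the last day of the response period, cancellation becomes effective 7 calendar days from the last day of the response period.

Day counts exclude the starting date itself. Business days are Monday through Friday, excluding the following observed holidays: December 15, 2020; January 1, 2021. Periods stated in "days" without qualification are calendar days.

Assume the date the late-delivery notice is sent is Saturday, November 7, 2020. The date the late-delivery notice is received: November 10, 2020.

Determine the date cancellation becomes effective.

From Tuesday, November 10, 2020, 8 business days (Nov 11, Nov 12, Nov 13, Nov 16, Nov 17, Nov 18, Nov 19, Nov 20, skipping weekends) brings us to Friday, November 20, 2020, which is the last day of the extended delivery period.
The last day of the response period: November 20, 2020 + 8 days = November 28, 2020.
The date cancellation becomes effective: November 28, 2020 + 7 days = December 5, 2020.

December 5, 2020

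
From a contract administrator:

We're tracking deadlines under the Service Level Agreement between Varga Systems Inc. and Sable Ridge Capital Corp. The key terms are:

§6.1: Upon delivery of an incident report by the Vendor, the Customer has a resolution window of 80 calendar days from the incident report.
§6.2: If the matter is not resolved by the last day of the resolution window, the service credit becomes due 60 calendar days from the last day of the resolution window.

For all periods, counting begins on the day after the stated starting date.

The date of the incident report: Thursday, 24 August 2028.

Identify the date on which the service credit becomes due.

The last day of the resolution window: 80 calendar days after 24 August 2028 is 12 November 2028.
Adding 60 calendar days to 12 November 2028 gives 11 January 2029, which is the date on which the service credit becomes due.

11 January 2029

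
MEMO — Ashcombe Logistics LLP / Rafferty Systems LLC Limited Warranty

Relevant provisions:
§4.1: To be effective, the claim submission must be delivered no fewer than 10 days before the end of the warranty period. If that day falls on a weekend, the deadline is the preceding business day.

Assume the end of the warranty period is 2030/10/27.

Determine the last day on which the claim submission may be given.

2030/10/17

2030/10/27 minus 10 days is 2030/10/17. That is a Thursday, so no adjustment is needed.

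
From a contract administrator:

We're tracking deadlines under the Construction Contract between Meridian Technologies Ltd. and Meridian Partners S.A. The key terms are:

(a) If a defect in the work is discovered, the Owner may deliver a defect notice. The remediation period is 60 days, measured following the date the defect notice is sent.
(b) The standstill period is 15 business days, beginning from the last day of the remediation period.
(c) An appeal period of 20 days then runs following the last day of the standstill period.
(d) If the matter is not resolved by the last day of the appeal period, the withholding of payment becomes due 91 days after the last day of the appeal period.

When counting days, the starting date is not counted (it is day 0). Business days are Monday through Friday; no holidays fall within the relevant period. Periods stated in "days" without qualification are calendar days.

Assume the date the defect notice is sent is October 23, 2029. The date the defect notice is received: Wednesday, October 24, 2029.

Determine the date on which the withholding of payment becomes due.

The last day of the remediation period: October 23, 2029 + 60 days = December 22, 2029.
From Saturday, December 22, 2029, 15 business days (Dec 24, Dec 25, Dec 26, Dec 27, …, Jan 9, Jan 10, Jan 11, skipping weekends) brings us to Friday, January 11, 2030, which is the last day of the standstill period.
Adding 20 calendar days to January 11, 2030 gives January 31, 2030, which is the last day of the appeal period.
The date on which the withholding of payment becomes due: 91 calendar days after January 31, 2030 is May 2, 2030.

May 2, 2030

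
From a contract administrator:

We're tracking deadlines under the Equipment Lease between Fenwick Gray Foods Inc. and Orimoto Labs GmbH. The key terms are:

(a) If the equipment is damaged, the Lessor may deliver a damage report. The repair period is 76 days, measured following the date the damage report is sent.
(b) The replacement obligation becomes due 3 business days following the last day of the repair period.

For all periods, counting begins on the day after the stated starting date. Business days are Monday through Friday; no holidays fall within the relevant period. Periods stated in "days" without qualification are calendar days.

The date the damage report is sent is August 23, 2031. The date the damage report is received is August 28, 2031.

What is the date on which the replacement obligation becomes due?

The last day of the repair period: 76 calendar days after August 23, 2031 is November 7, 2031.
The date on which the replacement obligation becomes due: counting 3 business days from Friday, November 7, 2031 (Nov 10, Nov 11, Nov 12, skipping weekends) reaches Wednesday, November 12, 2031.

November 12, 2031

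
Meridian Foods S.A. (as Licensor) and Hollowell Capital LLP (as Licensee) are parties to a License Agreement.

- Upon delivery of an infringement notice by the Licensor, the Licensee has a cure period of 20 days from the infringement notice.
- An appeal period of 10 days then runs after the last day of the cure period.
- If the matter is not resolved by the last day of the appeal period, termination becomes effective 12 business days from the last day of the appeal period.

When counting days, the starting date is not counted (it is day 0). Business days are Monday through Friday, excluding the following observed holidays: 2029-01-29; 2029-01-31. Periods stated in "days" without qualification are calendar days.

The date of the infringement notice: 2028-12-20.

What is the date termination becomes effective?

2029-02-08

The last day of the cure period: 20 calendar days after 2028-12-20 is 2029-01-09.
Adding 10 calendar days to 2029-01-09 gives 2029-01-19, which is the last day of the appeal period.
From Friday, 2029-01-19, 12 business days (Jan 22, Jan 23, Jan 24, Jan 25, …, Feb 6, Feb 7, Feb 8, skipping weekends and the listed holidays on Jan 29, Jan 31) brings us to Thursday, 2029-02-08, which is the date termination becomes effective.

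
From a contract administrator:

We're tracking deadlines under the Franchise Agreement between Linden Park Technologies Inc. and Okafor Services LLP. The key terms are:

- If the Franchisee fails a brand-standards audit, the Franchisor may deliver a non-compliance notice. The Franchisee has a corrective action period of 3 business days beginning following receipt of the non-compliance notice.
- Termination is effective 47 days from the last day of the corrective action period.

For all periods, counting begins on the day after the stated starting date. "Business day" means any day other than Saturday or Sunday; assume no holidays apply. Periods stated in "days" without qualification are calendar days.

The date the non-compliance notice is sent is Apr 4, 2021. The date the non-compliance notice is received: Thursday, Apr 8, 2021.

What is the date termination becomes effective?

From Thursday, Apr 8, 2021, 3 business days (Apr 9, Apr 12, Apr 13, skipping weekends) brings us to Tuesday, Apr 13, 2021, which is the last day of the corrective action period.
The date termination becomes effective: 47 calendar days after Apr 13, 2021 is May 30, 2021.

May 30, 2021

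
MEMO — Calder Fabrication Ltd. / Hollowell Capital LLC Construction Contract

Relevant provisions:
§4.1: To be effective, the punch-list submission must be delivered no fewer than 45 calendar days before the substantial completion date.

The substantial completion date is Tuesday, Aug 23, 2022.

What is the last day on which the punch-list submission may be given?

Aug 23, 2022 minus 45 days is Jul 9, 2022.

Jul 9, 2022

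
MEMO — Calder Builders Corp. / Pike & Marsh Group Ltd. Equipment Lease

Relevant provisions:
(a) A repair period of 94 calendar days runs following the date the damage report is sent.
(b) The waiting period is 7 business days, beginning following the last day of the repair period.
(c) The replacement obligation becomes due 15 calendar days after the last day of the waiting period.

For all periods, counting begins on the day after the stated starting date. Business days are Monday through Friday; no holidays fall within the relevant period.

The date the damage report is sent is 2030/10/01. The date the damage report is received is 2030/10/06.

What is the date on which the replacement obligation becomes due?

2031/01/29

The last day of the repair period: 94 calendar days after 2030/10/01 is 2031/01/03.
The last day of the waiting period: counting 7 business days from Friday, 2031/01/03 (Jan 6, Jan 7, Jan 8, Jan 9, Jan 10, Jan 13, Jan 14, skipping weekends) reaches Tuesday, 2031/01/14.
The date on which the replacement obligation becomes due: 2031/01/14 + 15 days = 2031/01/29.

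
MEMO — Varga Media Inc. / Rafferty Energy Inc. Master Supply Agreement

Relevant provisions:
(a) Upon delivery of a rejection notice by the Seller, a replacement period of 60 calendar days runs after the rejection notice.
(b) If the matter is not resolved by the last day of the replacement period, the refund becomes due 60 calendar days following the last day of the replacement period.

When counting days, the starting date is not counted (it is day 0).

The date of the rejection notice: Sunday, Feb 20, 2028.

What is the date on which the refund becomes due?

Adding 60 calendar days to Feb 20, 2028 gives Apr 20, 2028, which is the last day of the replacement period.
The date on which the refund becomes due: 60 calendar days after Apr 20, 2028 is Jun 19, 2028.

Jun 19, 2028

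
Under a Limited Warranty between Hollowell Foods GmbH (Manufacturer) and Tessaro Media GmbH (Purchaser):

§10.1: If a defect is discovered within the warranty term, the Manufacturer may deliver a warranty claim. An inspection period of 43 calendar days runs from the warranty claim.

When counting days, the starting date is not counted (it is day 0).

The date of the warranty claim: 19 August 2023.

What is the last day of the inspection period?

The last day of the inspection period: 19 August 2023 + 43 days = 1 October 2023.

1 October 2023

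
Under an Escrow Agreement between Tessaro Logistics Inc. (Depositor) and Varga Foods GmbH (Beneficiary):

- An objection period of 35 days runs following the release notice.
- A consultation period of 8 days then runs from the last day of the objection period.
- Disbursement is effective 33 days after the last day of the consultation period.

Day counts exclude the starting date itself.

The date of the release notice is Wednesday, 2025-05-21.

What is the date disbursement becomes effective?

The last day of the objection period: 2025-05-21 + 35 days = 2025-06-25.
The last day of the consultation period: 2025-06-25 + 8 days = 2025-07-03.
The date disbursement becomes effective: 2025-07-03 + 33 days = 2025-08-05.

2025-08-05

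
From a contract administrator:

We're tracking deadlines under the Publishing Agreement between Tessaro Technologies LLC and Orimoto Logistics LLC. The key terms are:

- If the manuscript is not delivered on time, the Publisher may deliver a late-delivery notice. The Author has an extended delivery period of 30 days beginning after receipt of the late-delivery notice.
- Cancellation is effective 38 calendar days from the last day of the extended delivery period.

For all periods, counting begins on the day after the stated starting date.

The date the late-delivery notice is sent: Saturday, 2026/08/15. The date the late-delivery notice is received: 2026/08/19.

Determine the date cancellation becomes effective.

2026/10/26

The last day of the extended delivery period: 2026/08/19 + 30 days = 2026/09/18.
The date cancellation becomes effective: 2026/09/18 + 38 days = 2026/10/26.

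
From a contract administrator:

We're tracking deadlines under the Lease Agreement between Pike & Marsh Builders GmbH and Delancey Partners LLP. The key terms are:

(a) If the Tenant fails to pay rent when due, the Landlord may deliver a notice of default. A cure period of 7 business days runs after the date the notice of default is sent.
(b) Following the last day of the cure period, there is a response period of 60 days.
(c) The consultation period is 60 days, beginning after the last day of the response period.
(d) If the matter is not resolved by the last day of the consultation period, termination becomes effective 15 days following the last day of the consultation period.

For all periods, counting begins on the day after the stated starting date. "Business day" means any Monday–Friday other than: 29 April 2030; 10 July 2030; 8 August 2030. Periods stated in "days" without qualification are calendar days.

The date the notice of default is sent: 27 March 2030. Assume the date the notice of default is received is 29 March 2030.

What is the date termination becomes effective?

The last day of the cure period: 7 business days after Wednesday, 27 March 2030, skipping weekends — Mar 28, Mar 29, Apr 1, Apr 2, Apr 3, Apr 4, Apr 5 — lands on Friday, 5 April 2030.
Adding 60 calendar days to 5 April 2030 gives 4 June 2030, which is the last day of the response period.
The last day of the consultation period: 60 calendar days after 4 June 2030 is 3 August 2030.
Adding 15 calendar days to 3 August 2030 gives 18 August 2030, which is the date termination becomes effective.

18 August 2030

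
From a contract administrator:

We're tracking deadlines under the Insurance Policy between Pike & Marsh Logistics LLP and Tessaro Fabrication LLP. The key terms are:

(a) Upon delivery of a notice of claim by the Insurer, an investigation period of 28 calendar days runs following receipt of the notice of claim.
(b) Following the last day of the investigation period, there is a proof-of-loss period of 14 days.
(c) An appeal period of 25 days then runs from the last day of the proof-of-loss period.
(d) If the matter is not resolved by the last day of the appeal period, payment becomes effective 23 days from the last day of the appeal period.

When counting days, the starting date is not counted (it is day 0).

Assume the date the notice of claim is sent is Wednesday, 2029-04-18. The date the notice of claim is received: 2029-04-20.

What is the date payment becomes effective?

2029-07-19

The last day of the investigation period: 2029-04-20 + 28 days = 2029-05-18.
Adding 14 calendar days to 2029-05-18 gives 2029-06-01, which is the last day of the proof-of-loss period.
The last day of the appeal period: 25 calendar days after 2029-06-01 is 2029-06-26.
Adding 23 calendar days to 2029-06-26 gives 2029-07-19, which is the date payment becomes effective.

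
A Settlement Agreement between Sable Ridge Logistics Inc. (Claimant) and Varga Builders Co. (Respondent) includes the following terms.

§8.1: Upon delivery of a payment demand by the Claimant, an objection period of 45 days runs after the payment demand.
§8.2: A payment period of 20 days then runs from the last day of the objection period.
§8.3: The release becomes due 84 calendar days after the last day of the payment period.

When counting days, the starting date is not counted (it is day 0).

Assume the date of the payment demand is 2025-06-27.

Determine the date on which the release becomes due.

2025-11-23

The last day of the objection period: 2025-06-27 + 45 days = 2025-08-11.
Adding 20 calendar days to 2025-08-11 gives 2025-08-31, which is the last day of the payment period.
The date on which the release becomes due: 2025-08-31 + 84 days = 2025-11-23.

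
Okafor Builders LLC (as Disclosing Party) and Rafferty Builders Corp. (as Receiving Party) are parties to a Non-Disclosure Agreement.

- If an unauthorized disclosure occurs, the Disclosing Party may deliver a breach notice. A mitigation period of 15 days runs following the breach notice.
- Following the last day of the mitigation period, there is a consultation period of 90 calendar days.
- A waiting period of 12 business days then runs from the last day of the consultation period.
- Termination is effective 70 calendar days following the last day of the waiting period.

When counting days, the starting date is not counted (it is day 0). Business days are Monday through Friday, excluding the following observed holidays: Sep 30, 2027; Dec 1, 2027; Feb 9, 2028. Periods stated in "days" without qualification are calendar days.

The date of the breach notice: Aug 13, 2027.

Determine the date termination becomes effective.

The last day of the mitigation period: 15 calendar days after Aug 13, 2027 is Aug 28, 2027.
The last day of the consultation period: 90 calendar days after Aug 28, 2027 is Nov 26, 2027.
From Friday, Nov 26, 2027, 12 business days (Nov 29, Nov 30, Dec 2, Dec 3, …, Dec 13, Dec 14, Dec 15, skipping weekends and the listed holiday on Dec 1) brings us to Wednesday, Dec 15, 2027, which is the last day of the waiting period.
The date termination becomes effective: 70 calendar days after Dec 15, 2027 is Feb 23, 2028.

Feb 23, 2028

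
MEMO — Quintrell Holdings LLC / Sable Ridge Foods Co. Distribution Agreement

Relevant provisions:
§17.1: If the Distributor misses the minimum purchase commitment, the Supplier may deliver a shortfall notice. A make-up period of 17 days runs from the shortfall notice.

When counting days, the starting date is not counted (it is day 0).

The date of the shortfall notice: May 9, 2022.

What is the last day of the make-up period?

Adding 17 calendar days to May 9, 2022 gives May 26, 2022, which is the last day of the make-up period.

May 26, 2022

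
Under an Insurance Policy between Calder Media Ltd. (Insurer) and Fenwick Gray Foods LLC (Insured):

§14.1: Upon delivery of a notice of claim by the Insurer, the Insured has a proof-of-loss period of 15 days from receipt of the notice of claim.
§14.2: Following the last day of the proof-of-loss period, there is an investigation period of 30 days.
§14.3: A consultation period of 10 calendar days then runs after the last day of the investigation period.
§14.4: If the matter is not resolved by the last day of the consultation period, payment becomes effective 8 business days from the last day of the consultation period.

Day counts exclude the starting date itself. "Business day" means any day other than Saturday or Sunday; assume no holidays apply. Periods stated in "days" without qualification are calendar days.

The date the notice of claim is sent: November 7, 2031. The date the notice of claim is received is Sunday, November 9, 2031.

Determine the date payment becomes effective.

January 14, 2032

Adding 15 calendar days to November 9, 2031 gives November 24, 2031, which is the last day of the proof-of-loss period.
Adding 30 calendar days to November 24, 2031 gives December 24, 2031, which is the last day of the investigation period.
Adding 10 calendar days to December 24, 2031 gives January 3, 2032, which is the last day of the consultation period.
The date payment becomes effective: 8 business days after Saturday, January 3, 2032, skipping weekends — Jan 5, Jan 6, Jan 7, Jan 8, Jan 9, Jan 12, Jan 13, Jan 14 — lands on Wednesday, January 14, 2032.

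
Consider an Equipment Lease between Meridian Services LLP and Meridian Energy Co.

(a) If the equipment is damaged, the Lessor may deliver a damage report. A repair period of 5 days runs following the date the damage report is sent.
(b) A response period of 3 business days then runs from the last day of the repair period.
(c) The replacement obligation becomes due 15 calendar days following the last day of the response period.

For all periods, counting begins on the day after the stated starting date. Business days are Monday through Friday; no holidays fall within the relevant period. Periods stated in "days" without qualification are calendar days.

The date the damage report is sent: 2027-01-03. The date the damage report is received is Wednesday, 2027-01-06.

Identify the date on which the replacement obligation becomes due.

2027-01-28

The last day of the repair period: 2027-01-03 + 5 days = 2027-01-08.
The last day of the response period: counting 3 business days from Friday, 2027-01-08 (Jan 11, Jan 12, Jan 13, skipping weekends) reaches Wednesday, 2027-01-13.
The date on which the replacement obligation becomes due: 15 calendar days after 2027-01-13 is 2027-01-28.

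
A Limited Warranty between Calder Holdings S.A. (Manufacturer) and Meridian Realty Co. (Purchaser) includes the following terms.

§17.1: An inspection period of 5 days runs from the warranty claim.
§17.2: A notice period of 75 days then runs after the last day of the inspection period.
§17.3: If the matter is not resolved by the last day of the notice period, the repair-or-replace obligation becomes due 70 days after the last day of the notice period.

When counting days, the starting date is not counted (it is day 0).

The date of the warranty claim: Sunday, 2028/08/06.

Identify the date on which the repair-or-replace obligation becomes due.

2029/01/03

The last day of the inspection period: 2028/08/06 + 5 days = 2028/08/11.
The last day of the notice period: 2028/08/11 + 75 days = 2028/10/25.
The date on which the repair-or-replace obligation becomes due: 2028/10/25 + 70 days = 2029/01/03.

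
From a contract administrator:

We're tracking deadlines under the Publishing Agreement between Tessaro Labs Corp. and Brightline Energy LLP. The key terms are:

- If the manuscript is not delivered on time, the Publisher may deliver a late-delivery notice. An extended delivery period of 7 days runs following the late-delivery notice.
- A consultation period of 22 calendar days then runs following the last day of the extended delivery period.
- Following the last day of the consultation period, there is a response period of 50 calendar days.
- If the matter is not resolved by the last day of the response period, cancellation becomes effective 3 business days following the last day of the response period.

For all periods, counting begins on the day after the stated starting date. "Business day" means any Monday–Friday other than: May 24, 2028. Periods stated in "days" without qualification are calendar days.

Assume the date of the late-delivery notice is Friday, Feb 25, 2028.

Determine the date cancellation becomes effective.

The last day of the extended delivery period: 7 calendar days after Feb 25, 2028 is Mar 3, 2028.
The last day of the consultation period: 22 calendar days after Mar 3, 2028 is Mar 25, 2028.
The last day of the response period: Mar 25, 2028 + 50 days = May 14, 2028.
The date cancellation becomes effective: 3 business days after Sunday, May 14, 2028, skipping weekends — May 15, May 16, May 17 — lands on Wednesday, May 17, 2028.

May 17, 2028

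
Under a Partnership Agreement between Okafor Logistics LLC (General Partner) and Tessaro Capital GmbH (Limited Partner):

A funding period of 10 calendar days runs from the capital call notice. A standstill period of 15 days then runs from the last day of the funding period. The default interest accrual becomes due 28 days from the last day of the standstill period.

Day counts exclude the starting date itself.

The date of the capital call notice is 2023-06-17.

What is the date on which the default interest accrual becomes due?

The last day of the funding period: 2023-06-17 + 10 days = 2023-06-27.
Adding 15 calendar days to 2023-06-27 gives 2023-07-12, which is the last day of the standstill period.
The date on which the default interest accrual becomes due: 28 calendar days after 2023-07-12 is 2023-08-09.

2023-08-09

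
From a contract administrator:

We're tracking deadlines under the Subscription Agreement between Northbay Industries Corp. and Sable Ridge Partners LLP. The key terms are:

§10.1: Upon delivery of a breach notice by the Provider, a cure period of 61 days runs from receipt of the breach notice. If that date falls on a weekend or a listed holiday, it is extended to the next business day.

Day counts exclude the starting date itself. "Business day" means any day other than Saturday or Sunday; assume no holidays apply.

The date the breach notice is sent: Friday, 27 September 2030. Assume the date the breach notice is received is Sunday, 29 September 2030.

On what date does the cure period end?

The last day of the cure period: 29 September 2030 + 61 days = 29 November 2030. 29 November 2030 is a Friday, so no roll-forward applies.

29 November 2030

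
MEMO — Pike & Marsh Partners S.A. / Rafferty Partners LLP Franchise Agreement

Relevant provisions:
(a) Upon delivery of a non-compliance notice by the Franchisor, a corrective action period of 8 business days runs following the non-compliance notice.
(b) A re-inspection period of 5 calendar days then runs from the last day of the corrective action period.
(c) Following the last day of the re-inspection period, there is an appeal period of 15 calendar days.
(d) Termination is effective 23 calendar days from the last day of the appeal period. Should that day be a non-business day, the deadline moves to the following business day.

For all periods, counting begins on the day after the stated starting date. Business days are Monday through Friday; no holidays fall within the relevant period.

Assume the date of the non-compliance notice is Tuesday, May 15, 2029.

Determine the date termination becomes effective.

The last day of the corrective action period: 8 business days after Tuesday, May 15, 2029, skipping weekends — May 16, May 17, May 18, May 21, May 22, May 23, May 24, May 25 — lands on Friday, May 25, 2029.
The last day of the re-inspection period: 5 calendar days after May 25, 2029 is May 30, 2029.
The last day of the appeal period: 15 calendar days after May 30, 2029 is Jun 14, 2029.
Adding 23 calendar days to Jun 14, 2029 gives Jul 7, 2029, which is the date termination becomes effective. That falls on a Saturday, so it rolls to the next business day, Monday, Jul 9, 2029.

Jul 9, 2029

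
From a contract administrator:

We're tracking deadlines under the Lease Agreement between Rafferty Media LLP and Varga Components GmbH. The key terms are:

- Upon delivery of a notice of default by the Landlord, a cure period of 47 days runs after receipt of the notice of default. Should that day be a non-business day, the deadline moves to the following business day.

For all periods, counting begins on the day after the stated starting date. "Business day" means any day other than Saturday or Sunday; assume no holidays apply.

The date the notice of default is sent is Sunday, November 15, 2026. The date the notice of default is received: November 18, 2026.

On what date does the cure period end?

The last day of the cure period: November 18, 2026 + 47 days = January 4, 2027. January 4, 2027 is a Monday, so no roll-forward applies.

January 4, 2027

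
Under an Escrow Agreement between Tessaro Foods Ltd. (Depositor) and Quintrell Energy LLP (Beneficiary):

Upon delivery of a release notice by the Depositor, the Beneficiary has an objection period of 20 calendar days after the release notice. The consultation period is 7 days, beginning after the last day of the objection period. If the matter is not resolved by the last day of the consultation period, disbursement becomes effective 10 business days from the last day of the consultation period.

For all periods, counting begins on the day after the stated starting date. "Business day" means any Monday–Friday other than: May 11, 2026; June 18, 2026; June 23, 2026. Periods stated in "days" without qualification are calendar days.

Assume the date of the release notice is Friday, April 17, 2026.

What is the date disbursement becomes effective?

May 28, 2026

Adding 20 calendar days to April 17, 2026 gives May 7, 2026, which is the last day of the objection period.
Adding 7 calendar days to May 7, 2026 gives May 14, 2026, which is the last day of the consultation period.
The date disbursement becomes effective: 10 business days after Thursday, May 14, 2026, skipping weekends — May 15, May 18, May 19, May 20, May 21, May 22, May 25, May 26, May 27, May 28 — lands on Thursday, May 28, 2026.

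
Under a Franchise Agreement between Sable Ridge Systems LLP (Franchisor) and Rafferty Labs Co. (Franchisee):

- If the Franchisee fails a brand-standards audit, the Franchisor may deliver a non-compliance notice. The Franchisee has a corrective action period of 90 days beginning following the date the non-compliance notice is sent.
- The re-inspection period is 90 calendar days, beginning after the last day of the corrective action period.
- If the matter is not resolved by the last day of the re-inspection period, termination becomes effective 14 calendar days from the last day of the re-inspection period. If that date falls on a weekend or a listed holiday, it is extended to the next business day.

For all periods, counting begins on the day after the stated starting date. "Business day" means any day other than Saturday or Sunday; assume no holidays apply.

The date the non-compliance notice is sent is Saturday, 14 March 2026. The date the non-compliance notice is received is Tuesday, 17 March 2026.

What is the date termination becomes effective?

24 September 2026

The last day of the corrective action period: 14 March 2026 + 90 days = 12 June 2026.
Adding 90 calendar days to 12 June 2026 gives 10 September 2026, which is the last day of the re-inspection period.
Adding 14 calendar days to 10 September 2026 gives 24 September 2026, which is the date termination becomes effective. 24 September 2026 is a Thursday, so no roll-forward applies.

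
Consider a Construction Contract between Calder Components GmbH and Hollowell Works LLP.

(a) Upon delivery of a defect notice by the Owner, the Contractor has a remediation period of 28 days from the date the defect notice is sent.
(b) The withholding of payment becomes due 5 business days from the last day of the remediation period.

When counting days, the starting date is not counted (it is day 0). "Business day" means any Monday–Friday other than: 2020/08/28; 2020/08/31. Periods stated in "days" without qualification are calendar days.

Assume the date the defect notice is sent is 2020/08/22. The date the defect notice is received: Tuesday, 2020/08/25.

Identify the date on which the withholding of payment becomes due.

Adding 28 calendar days to 2020/08/22 gives 2020/09/19, which is the last day of the remediation period.
The date on which the withholding of payment becomes due: 5 business days after Saturday, 2020/09/19, skipping weekends — Sep 21, Sep 22, Sep 23, Sep 24, Sep 25 — lands on Friday, 2020/09/25.

2020/09/25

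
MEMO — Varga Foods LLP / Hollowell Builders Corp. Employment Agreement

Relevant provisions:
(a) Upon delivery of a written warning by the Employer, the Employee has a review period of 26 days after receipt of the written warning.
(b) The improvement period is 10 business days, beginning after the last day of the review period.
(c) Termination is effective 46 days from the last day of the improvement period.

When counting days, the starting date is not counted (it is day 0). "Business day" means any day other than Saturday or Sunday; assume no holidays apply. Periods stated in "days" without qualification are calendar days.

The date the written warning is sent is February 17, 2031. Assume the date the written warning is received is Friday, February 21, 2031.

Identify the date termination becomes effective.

The last day of the review period: February 21, 2031 + 26 days = March 19, 2031.
The last day of the improvement period: counting 10 business days from Wednesday, March 19, 2031 (Mar 20, Mar 21, Mar 24, Mar 25, Mar 26, Mar 27, Mar 28, Mar 31, Apr 1, Apr 2, skipping weekends) reaches Wednesday, April 2, 2031.
Adding 46 calendar days to April 2, 2031 gives May 18, 2031, which is the date termination becomes effective.

May 18, 2031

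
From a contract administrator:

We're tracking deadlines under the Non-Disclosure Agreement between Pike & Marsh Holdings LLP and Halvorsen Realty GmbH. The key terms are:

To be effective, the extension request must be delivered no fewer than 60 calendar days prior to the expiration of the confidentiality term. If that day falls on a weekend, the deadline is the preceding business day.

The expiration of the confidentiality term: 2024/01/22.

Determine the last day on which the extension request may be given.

2024/01/22 minus 60 days is 2023/11/23. That is a Thursday, so no adjustment is needed.

2023/11/23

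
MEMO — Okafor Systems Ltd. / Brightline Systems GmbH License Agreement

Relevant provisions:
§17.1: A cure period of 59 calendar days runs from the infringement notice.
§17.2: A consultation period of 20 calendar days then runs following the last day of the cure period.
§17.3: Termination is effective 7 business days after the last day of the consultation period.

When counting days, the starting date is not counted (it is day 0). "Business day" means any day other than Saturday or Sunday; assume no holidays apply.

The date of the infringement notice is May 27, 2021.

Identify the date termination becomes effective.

August 24, 2021

The last day of the cure period: 59 calendar days after May 27, 2021 is July 25, 2021.
The last day of the consultation period: July 25, 2021 + 20 days = August 14, 2021.
The date termination becomes effective: counting 7 business days from Saturday, August 14, 2021 (Aug 16, Aug 17, Aug 18, Aug 19, Aug 20, Aug 23, Aug 24, skipping weekends) reaches Tuesday, August 24, 2021.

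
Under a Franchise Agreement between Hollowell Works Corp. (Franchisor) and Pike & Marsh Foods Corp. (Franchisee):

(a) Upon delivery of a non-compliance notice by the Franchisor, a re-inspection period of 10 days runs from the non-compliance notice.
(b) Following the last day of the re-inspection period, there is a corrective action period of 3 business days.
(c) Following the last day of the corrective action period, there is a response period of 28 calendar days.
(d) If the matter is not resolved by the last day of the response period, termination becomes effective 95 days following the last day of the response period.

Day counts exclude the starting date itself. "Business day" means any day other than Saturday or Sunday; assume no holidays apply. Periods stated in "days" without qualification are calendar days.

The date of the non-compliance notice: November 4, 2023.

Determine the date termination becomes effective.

March 19, 2024

The last day of the re-inspection period: 10 calendar days after November 4, 2023 is November 14, 2023.
The last day of the corrective action period: 3 business days after Tuesday, November 14, 2023, skipping weekends — Nov 15, Nov 16, Nov 17 — lands on Friday, November 17, 2023.
Adding 28 calendar days to November 17, 2023 gives December 15, 2023, which is the last day of the response period.
The date termination becomes effective: December 15, 2023 + 95 days = March 19, 2024.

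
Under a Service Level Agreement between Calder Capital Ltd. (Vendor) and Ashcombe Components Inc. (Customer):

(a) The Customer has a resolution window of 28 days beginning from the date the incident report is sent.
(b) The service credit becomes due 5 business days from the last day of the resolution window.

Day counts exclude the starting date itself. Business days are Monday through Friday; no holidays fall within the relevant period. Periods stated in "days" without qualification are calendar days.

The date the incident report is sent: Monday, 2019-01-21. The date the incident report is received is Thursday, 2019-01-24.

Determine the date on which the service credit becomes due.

The last day of the resolution window: 2019-01-21 + 28 days = 2019-02-18.
The date on which the service credit becomes due: 5 business days after Monday, 2019-02-18, skipping weekends — Feb 19, Feb 20, Feb 21, Feb 22, Feb 25 — lands on Monday, 2019-02-25.

2019-02-25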